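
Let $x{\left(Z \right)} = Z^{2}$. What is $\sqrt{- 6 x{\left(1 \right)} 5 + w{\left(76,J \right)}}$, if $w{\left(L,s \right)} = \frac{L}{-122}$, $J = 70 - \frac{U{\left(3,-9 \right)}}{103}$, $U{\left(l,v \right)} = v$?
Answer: $\frac{2 i \sqrt{28487}}{61} \approx 5.5338 i$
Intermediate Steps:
$J = \frac{7219}{103}$ ($J = 70 - - \frac{9}{103} = 70 + \frac{9}{103} = \frac{7219}{103} \approx 70.087$)
$w{\left(L,s \right)} = - \frac{L}{122}$ ($w{\left(L,s \right)} = L \left(- \frac{1}{122}\right) = - \frac{L}{122}$)
$\sqrt{- 6 x{\left(1 \right)} 5 + w{\left(76,J \right)}} = \sqrt{- 6 \cdot 1^{2} \cdot 5 - \frac{38}{61}} = \sqrt{\left(-6\right) 1 \cdot 5 - \frac{38}{61}} = \sqrt{\left(-6\right) 5 - \frac{38}{61}} = \sqrt{-30 - \frac{38}{61}} = \sqrt{- \frac{1868}{61}} = \frac{2 i \sqrt{28487}}{61}$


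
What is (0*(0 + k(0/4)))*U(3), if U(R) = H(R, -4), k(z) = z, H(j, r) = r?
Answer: 0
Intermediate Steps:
U(R) = -4
(0*(0 + k(0/4)))*U(3) = (0*(0 + 0/4))*(-4) = (0*(0 + 0*(1/4)))*(-4) = (0*(0 + 0))*(-4) = (0*0)*(-4) = 0*(-4) = 0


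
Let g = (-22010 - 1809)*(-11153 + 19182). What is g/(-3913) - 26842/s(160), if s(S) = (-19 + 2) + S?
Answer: 299370117/6149 ≈ 48686.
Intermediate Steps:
s(S) = -17 + S
g = -191242751 (g = -23819*8029 = -191242751)
g/(-3913) - 26842/s(160) = -191242751/(-3913) - 26842/(-17 + 160) = -191242751*(-1/3913) - 26842/143 = 27320393/559 - 26842*1/143 = 27320393/559 - 26842/143 = 299370117/6149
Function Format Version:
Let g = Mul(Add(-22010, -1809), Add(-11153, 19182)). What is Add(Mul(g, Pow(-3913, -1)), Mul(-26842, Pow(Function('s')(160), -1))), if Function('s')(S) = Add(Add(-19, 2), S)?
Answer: Rational(299370117, 6149) ≈ 48686.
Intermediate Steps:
Function('s')(S) = Add(-17, S)
g = -191242751 (g = Mul(-23819, 8029) = -191242751)
Add(Mul(g, Pow(-3913, -1)), Mul(-26842, Pow(Function('s')(160), -1))) = Add(Mul(-191242751, Pow(-3913, -1)), Mul(-26842, Pow(Add(-17, 160), -1))) = Add(Mul(-191242751, Rational(-1, 3913)), Mul(-26842, Pow(143, -1))) = Add(Rational(27320393, 559), Mul(-26842, Rational(1, 143))) = Add(Rational(27320393, 559), Rational(-26842, 143)) = Rational(299370117, 6149)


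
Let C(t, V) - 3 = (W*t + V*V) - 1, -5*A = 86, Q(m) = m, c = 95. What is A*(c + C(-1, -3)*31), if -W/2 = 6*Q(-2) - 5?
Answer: 53148/5 ≈ 10630.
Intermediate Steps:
W = 34 (W = -2*(6*(-2) - 5) = -2*(-12 - 5) = -2*(-17) = 34)
A = -86/5 (A = -1/5*86 = -86/5 ≈ -17.200)
C(t, V) = 2 + V**2 + 34*t (C(t, V) = 3 + ((34*t + V*V) - 1) = 3 + ((34*t + V**2) - 1) = 3 + ((V**2 + 34*t) - 1) = 3 + (-1 + V**2 + 34*t) = 2 + V**2 + 34*t)
A*(c + C(-1, -3)*31) = -86*(95 + (2 + (-3)**2 + 34*(-1))*31)/5 = -86*(95 + (2 + 9 - 34)*31)/5 = -86*(95 - 23*31)/5 = -86*(95 - 713)/5 = -86/5*(-618) = 53148/5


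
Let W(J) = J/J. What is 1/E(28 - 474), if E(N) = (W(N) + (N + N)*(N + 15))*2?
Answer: 1/768906 ≈ 1.3005e-6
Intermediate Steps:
W(J) = 1
E(N) = 2 + 4*N*(15 + N) (E(N) = (1 + (N + N)*(N + 15))*2 = (1 + (2*N)*(15 + N))*2 = (1 + 2*N*(15 + N))*2 = 2 + 4*N*(15 + N))
1/E(28 - 474) = 1/(2 + 4*(28 - 474)**2 + 60*(28 - 474)) = 1/(2 + 4*(-446)**2 + 60*(-446)) = 1/(2 + 4*198916 - 26760) = 1/(2 + 795664 - 26760) = 1/768906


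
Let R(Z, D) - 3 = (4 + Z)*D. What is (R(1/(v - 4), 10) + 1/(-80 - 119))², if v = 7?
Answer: 764964964/356409 ≈ 2146.3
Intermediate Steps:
R(Z, D) = 3 + D*(4 + Z) (R(Z, D) = 3 + (4 + Z)*D = 3 + D*(4 + Z))
(R(1/(v - 4), 10) + 1/(-80 - 119))² = ((3 + 4*10 + 10/(7 - 4)) + 1/(-80 - 119))² = ((3 + 40 + 10/3) + 1/(-199))² = ((3 + 40 + 10*(⅓)) - 1/199)² = ((3 + 40 + 10/3) - 1/199)² = (139/3 - 1/199)² = (27658/597)² = 764964964/356409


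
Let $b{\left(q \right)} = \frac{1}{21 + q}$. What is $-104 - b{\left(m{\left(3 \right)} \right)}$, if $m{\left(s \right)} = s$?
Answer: $- \frac{2497}{24} \approx -104.04$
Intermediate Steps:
$-104 - b{\left(m{\left(3 \right)} \right)} = -104 - \frac{1}{21 + 3} = -104 - \frac{1}{24} = - \frac{2497}{24}$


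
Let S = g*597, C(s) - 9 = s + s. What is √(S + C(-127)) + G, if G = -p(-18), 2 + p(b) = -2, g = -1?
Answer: 4 + I*√842 ≈ 4.0 + 29.017*I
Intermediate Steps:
p(b) = -4 (p(b) = -2 - 2 = -4)
C(s) = 9 + 2*s (C(s) = 9 + (s + s) = 9 + 2*s)
S = -597 (S = -1*597 = -597)
G = 4 (G = -1*(-4) = 4)
√(S + C(-127)) + G = √(-597 + (9 + 2*(-127))) + 4 = √(-597 + (9 - 254)) + 4 = √(-597 - 245) + 4 = √(-842) + 4 = I*√842 + 4 = 4 + I*√842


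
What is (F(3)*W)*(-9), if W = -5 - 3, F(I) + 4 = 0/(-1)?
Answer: -288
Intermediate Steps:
F(I) = -4 (F(I) = -4 + 0/(-1) = -4 + 0*(-1) = -4 + 0 = -4)
W = -8
(F(3)*W)*(-9) = -4*(-8)*(-9) = 32*(-9) = -288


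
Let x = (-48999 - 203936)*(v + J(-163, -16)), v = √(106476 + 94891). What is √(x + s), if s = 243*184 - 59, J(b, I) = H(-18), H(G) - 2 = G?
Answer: √(4091613 - 252935*√201367) ≈ 10460.0*I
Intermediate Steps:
H(G) = 2 + G
J(b, I) = -16 (J(b, I) = 2 - 18 = -16)
v = √201367 ≈ 448.74
s = 44653 (s = 44712 - 59 = 44653)
x = 4046960 - 252935*√201367 (x = (-48999 - 203936)*(√201367 - 16) = -252935*(-16 + √201367) = 4046960 - 252935*√201367 ≈ -1.0945e+8)
√(x + s) = √((4046960 - 252935*√201367) + 44653) = √(4091613 - 252935*√201367)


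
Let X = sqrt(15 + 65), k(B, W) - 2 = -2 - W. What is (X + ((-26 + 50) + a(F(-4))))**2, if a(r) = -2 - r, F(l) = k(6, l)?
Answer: 404 + 144*sqrt(5) ≈ 725.99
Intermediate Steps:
k(B, W) = -W (k(B, W) = 2 + (-2 - W) = -W)
F(l) = -l
X = 4*sqrt(5) (X = sqrt(80) = 4*sqrt(5) ≈ 8.9443)
(X + ((-26 + 50) + a(F(-4))))**2 = (4*sqrt(5) + ((-26 + 50) + (-2 - (-1)*(-4))))**2 = (4*sqrt(5) + (24 + (-2 - 1*4)))**2 = (4*sqrt(5) + (24 + (-2 - 4)))**2 = (4*sqrt(5) + (24 - 6))**2 = (4*sqrt(5) + 18)**2 = (18 + 4*sqrt(5))**2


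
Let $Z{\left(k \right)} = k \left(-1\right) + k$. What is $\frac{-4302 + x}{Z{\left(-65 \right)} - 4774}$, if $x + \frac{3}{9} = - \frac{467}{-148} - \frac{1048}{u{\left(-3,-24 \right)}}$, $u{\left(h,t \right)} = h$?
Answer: $\frac{83511}{100936} \approx 0.82737$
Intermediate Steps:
$Z{\left(k \right)} = 0$ ($Z{\left(k \right)} = - k + k = 0$)
$x = \frac{52119}{148}$ ($x = - \frac{1}{3} - \left(- \frac{1048}{3} - \frac{467}{148}\right) = - \frac{1}{3} - - \frac{156505}{444} = - \frac{1}{3} + \left(\frac{467}{148} + \frac{1048}{3}\right) = - \frac{1}{3} + \frac{156505}{444} = \frac{52119}{148} \approx 352.16$)
$\frac{-4302 + x}{Z{\left(-65 \right)} - 4774} = \frac{-4302 + \frac{52119}{148}}{0 - 4774} = - \frac{584577}{148 \left(-4774\right)} = \left(- \frac{584577}{148}\right) \left(- \frac{1}{4774}\right) = \frac{83511}{100936}$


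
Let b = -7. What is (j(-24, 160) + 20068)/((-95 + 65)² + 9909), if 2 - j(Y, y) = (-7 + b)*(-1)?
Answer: 20056/10809 ≈ 1.8555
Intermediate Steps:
j(Y, y) = -12 (j(Y, y) = 2 - (-7 - 7)*(-1) = 2 - (-14)*(-1) = 2 - 1*14 = 2 - 14 = -12)
(j(-24, 160) + 20068)/((-95 + 65)² + 9909) = (-12 + 20068)/((-95 + 65)² + 9909) = 20056/((-30)² + 9909) = 20056/(900 + 9909) = 20056/10809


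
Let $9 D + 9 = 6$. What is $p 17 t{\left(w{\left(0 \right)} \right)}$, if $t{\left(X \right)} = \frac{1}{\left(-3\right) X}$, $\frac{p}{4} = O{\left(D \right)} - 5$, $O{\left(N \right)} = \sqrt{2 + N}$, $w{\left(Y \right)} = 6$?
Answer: $\frac{170}{9} - \frac{34 \sqrt{15}}{27} \approx 14.012$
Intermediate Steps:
$D = - \frac{1}{3}$ ($D = -1 + \frac{1}{9} \cdot 6 = -1 + \frac{2}{3} = - \frac{1}{3} \approx -0.33333$)
$p = -20 + \frac{4 \sqrt{15}}{3}$ ($p = 4 \left(\sqrt{2 - \frac{1}{3}} - 5\right) = 4 \left(\sqrt{\frac{5}{3}} - 5\right) = 4 \left(\frac{\sqrt{15}}{3} - 5\right) = 4 \left(-5 + \frac{\sqrt{15}}{3}\right) = -20 + \frac{4 \sqrt{15}}{3} \approx -14.836$)
$t{\left(X \right)} = - \frac{1}{3 X}$
$p 17 t{\left(w{\left(0 \right)} \right)} = \left(-20 + \frac{4 \sqrt{15}}{3}\right) 17 \left(- \frac{1}{3 \cdot 6}\right) = \left(-340 + \frac{68 \sqrt{15}}{3}\right) \left(\left(- \frac{1}{3}\right) \frac{1}{6}\right) = \left(-340 + \frac{68 \sqrt{15}}{3}\right) \left(- \frac{1}{18}\right) = \frac{170}{9} - \frac{34 \sqrt{15}}{27}$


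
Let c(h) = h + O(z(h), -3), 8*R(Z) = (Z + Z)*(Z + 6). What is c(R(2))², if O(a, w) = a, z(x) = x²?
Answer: 400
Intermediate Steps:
R(Z) = Z*(6 + Z)/4 (R(Z) = ((Z + Z)*(Z + 6))/8 = ((2*Z)*(6 + Z))/8 = (2*Z*(6 + Z))/8 = Z*(6 + Z)/4)
c(h) = h + h²
c(R(2))² = (((¼)*2*(6 + 2))*(1 + (¼)*2*(6 + 2)))² = (((¼)*2*8)*(1 + (¼)*2*8))² = (4*(1 + 4))² = (4*5)² = 20² = 400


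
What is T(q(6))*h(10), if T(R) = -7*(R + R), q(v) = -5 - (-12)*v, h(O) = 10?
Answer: -9380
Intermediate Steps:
q(v) = -5 + 12*v
T(R) = -14*R
T(q(6))*h(10) = -14*(-5 + 12*6)*10 = -14*(-5 + 72)*10 = -14*67*10 = -938*10 = -9380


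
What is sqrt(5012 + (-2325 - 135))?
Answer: 2*sqrt(638) ≈ 50.517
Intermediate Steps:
sqrt(5012 + (-2325 - 135)) = sqrt(5012 - 2460) = sqrt(2552) = 2*sqrt(638)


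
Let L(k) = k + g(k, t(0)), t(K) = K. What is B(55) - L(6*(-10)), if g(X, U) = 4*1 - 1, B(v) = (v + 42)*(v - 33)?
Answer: 2191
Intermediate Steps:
B(v) = (-33 + v)*(42 + v) (B(v) = (42 + v)*(-33 + v) = (-33 + v)*(42 + v))
g(X, U) = 3 (g(X, U) = 4 - 1 = 3)
L(k) = 3 + k (L(k) = k + 3 = 3 + k)
B(55) - L(6*(-10)) = (-1386 + 55**2 + 9*55) - (3 + 6*(-10)) = (-1386 + 3025 + 495) - (3 - 60) = 2134 - 1*(-57) = 2134 + 57 = 2191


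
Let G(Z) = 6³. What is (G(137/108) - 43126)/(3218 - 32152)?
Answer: 21455/14467 ≈ 1.4830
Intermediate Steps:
G(Z) = 216
(G(137/108) - 43126)/(3218 - 32152) = (216 - 43126)/(3218 - 32152) = -42910/(-28934) = -42910*(-1/28934) = 21455/14467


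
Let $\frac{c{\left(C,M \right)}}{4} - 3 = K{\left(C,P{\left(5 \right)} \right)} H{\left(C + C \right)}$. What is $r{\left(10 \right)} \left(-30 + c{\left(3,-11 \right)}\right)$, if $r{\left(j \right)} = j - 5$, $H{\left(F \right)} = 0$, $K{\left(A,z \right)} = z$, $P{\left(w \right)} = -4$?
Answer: $-90$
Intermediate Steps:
$r{\left(j \right)} = -5 + j$
$c{\left(C,M \right)} = 12$ ($c{\left(C,M \right)} = 12 + 4 \left(\left(-4\right) 0\right) = 12 + 4 \cdot 0 = 12 + 0 = 12$)
$r{\left(10 \right)} \left(-30 + c{\left(3,-11 \right)}\right) = \left(-5 + 10\right) \left(-30 + 12\right) = 5 \left(-18\right) = -90$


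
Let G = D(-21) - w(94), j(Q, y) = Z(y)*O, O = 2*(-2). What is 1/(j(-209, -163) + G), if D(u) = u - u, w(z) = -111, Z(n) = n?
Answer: 1/763 ≈ 0.0013106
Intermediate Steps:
O = -4
D(u) = 0
j(Q, y) = -4*y (j(Q, y) = y*(-4) = -4*y)
G = 111 (G = 0 - 1*(-111) = 0 + 111 = 111)
1/(j(-209, -163) + G) = 1/(-4*(-163) + 111) = 1/(652 + 111) = 1/763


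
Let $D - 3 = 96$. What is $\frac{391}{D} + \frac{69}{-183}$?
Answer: $\frac{21574}{6039} \approx 3.5724$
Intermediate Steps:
$D = 99$ ($D = 3 + 96 = 99$)
$\frac{391}{D} + \frac{69}{-183} = \frac{391}{99} + \frac{69}{-183} = 391 \cdot \frac{1}{99} + 69 \left(- \frac{1}{183}\right) = \frac{391}{99} - \frac{23}{61} = \frac{21574}{6039}$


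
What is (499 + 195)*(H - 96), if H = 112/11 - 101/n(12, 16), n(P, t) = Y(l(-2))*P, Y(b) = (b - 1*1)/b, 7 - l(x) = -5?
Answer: -65930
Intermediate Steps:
l(x) = 12 (l(x) = 7 - 1*(-5) = 7 + 5 = 12)
Y(b) = (-1 + b)/b (Y(b) = (b - 1)/b = (-1 + b)/b)
n(P, t) = 11*P/12 (n(P, t) = ((-1 + 12)/12)*P = ((1/12)*11)*P = 11*P/12)
H = 1 (H = 112/11 - 101/((11/12)*12) = 112*(1/11) - 101/11 = 112/11 - 101*1/11 = 112/11 - 101/11 = 1)
(499 + 195)*(H - 96) = (499 + 195)*(1 - 96) = 694*(-95) = -65930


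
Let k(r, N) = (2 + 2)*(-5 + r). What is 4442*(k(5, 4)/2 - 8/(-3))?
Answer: 35536/3 ≈ 11845.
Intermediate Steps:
k(r, N) = -20 + 4*r (k(r, N) = 4*(-5 + r) = -20 + 4*r)
4442*(k(5, 4)/2 - 8/(-3)) = 4442*((-20 + 4*5)/2 - 8/(-3)) = 4442*((-20 + 20)*(½) - 8*(-⅓)) = 4442*(0*(½) + 8/3) = 4442*(0 + 8/3) = 4442*(8/3) = 35536/3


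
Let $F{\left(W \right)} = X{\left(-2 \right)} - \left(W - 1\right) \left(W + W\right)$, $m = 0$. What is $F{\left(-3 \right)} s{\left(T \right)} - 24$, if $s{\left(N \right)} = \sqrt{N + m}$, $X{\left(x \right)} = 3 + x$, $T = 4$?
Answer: $-70$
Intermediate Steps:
$s{\left(N \right)} = \sqrt{N}$ ($s{\left(N \right)} = \sqrt{N + 0} = \sqrt{N}$)
$F{\left(W \right)} = 1 - 2 W \left(-1 + W\right)$ ($F{\left(W \right)} = \left(3 - 2\right) - \left(W - 1\right) \left(W + W\right) = 1 - \left(-1 + W\right) 2 W = 1 - 2 W \left(-1 + W\right)$)
$F{\left(-3 \right)} s{\left(T \right)} - 24 = \left(1 - 2 \left(-3\right)^{2} + 2 \left(-3\right)\right) \sqrt{4} - 24 = \left(1 - 18 - 6\right) 2 - 24 = \left(-23\right) 2 - 24 = -46 - 24 = -70$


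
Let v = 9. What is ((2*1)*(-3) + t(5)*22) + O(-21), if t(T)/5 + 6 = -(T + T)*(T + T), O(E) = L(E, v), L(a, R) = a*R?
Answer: -11855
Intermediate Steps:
L(a, R) = R*a
O(E) = 9*E
t(T) = -30 - 20*T² (t(T) = -30 + 5*(-(T + T)*(T + T)) = -30 + 5*(-2*T*2*T) = -30 + 5*(-4*T²) = -30 - 20*T²)
((2*1)*(-3) + t(5)*22) + O(-21) = ((2*1)*(-3) + (-30 - 20*5²)*22) + 9*(-21) = (2*(-3) + (-30 - 20*25)*22) - 189 = (-6 + (-30 - 500)*22) - 189 = (-6 - 530*22) - 189 = (-6 - 11660) - 189 = -11666 - 189 = -11855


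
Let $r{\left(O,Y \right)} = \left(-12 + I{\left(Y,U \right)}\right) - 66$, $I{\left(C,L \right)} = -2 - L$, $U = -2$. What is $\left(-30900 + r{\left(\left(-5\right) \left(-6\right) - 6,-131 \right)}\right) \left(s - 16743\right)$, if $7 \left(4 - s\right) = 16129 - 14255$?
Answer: $\frac{3687837966}{7} \approx 5.2683 \cdot 10^{8}$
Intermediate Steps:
$r{\left(O,Y \right)} = -78$ ($r{\left(O,Y \right)} = \left(-12 - 0\right) - 66 = \left(-12 + \left(-2 + 2\right)\right) - 66 = \left(-12 + 0\right) - 66 = -12 - 66 = -78$)
$s = - \frac{1846}{7}$ ($s = 4 - \frac{16129 - 14255}{7} = 4 - \frac{1874}{7} = - \frac{1846}{7} \approx -263.71$)
$\left(-30900 + r{\left(\left(-5\right) \left(-6\right) - 6,-131 \right)}\right) \left(s - 16743\right) = \left(-30900 - 78\right) \left(- \frac{1846}{7} - 16743\right) = \left(-30978\right) \left(- \frac{119047}{7}\right) = \frac{3687837966}{7}$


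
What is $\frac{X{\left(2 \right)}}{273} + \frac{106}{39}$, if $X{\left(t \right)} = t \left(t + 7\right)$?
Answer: $\frac{760}{273} \approx 2.7839$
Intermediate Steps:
$X{\left(t \right)} = t \left(7 + t\right)$
$\frac{X{\left(2 \right)}}{273} + \frac{106}{39} = \frac{2 \left(7 + 2\right)}{273} + \frac{106}{39} = 2 \cdot 9 \cdot \frac{1}{273} + 106 \cdot \frac{1}{39} = 18 \cdot \frac{1}{273} + \frac{106}{39} = \frac{6}{91} + \frac{106}{39} = \frac{760}{273}$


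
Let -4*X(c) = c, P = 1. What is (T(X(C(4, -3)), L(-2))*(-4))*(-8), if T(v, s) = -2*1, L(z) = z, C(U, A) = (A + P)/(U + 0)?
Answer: -64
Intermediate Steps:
C(U, A) = (1 + A)/U (C(U, A) = (A + 1)/(U + 0) = (1 + A)/U)
X(c) = -c/4
T(v, s) = -2
(T(X(C(4, -3)), L(-2))*(-4))*(-8) = -2*(-4)*(-8) = 8*(-8) = -64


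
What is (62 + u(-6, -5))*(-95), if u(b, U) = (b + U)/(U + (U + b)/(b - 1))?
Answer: -148675/24 ≈ -6194.8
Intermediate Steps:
u(b, U) = (U + b)/(U + (U + b)/(-1 + b))
(62 + u(-6, -5))*(-95) = (62 + ((-6)**2 - 1*(-5) - 1*(-6) - 5*(-6))/((-6)*(1 - 5)))*(-95) = (62 - 1/6*(36 + 5 + 6 + 30)/(-4))*(-95) = (62 - 1/6*(-1/4)*77)*(-95) = (62 + 77/24)*(-95) = (1565/24)*(-95) = -148675/24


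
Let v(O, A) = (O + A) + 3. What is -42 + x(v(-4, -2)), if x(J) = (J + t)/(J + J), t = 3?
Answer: -42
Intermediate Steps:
v(O, A) = 3 + A + O (v(O, A) = (A + O) + 3 = 3 + A + O)
x(J) = (3 + J)/(2*J) (x(J) = (J + 3)/(J + J) = (3 + J)/((2*J)) = (3 + J)*(1/(2*J)) = (3 + J)/(2*J))
-42 + x(v(-4, -2)) = -42 + (3 + (3 - 2 - 4))/(2*(3 - 2 - 4)) = -42 + (½)*(3 - 3)/(-3) = -42 + (½)*(-⅓)*0 = -42 + 0 = -42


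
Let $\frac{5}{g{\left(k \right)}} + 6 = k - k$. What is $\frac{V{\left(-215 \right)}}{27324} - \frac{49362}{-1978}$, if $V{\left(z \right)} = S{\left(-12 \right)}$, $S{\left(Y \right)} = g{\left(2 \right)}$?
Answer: $\frac{175925953}{7049592} \approx 24.955$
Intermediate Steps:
$g{\left(k \right)} = - \frac{5}{6}$ ($g{\left(k \right)} = \frac{5}{-6 + \left(k - k\right)} = \frac{5}{-6 + 0} = \frac{5}{-6} = 5 \left(- \frac{1}{6}\right) = - \frac{5}{6}$)
$S{\left(Y \right)} = - \frac{5}{6}$
$V{\left(z \right)} = - \frac{5}{6}$
$\frac{V{\left(-215 \right)}}{27324} - \frac{49362}{-1978} = - \frac{5}{6 \cdot 27324} - \frac{49362}{-1978} = \left(- \frac{5}{6}\right) \frac{1}{27324} - - \frac{24681}{989} = - \frac{5}{163944} + \frac{24681}{989} = \frac{175925953}{7049592}$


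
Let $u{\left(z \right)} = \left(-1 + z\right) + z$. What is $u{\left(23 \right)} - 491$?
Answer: $-446$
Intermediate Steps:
$u{\left(z \right)} = -1 + 2 z$
$u{\left(23 \right)} - 491 = \left(-1 + 2 \cdot 23\right) - 491 = \left(-1 + 46\right) - 491 = 45 - 491 = -446$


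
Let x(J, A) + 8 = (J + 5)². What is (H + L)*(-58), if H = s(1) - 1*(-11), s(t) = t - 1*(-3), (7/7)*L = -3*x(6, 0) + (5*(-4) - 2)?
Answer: 20068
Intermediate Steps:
x(J, A) = -8 + (5 + J)² (x(J, A) = -8 + (J + 5)² = -8 + (5 + J)²)
L = -361 (L = -3*(-8 + (5 + 6)²) + (5*(-4) - 2) = -3*(-8 + 11²) + (-20 - 2) = -3*(-8 + 121) - 22 = -3*113 - 22 = -339 - 22 = -361)
s(t) = 3 + t (s(t) = t + 3 = 3 + t)
H = 15 (H = (3 + 1) - 1*(-11) = 4 + 11 = 15)
(H + L)*(-58) = (15 - 361)*(-58) = -346*(-58) = 20068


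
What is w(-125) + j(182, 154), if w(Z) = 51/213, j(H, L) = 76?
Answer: 5413/71 ≈ 76.239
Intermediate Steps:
w(Z) = 17/71 (w(Z) = 51*(1/213) = 17/71)
w(-125) + j(182, 154) = 17/71 + 76 = 5413/71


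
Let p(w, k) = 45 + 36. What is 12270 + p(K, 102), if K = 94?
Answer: 12351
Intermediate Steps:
p(w, k) = 81
12270 + p(K, 102) = 12270 + 81 = 12351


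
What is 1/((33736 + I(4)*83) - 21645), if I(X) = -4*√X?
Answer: 1/11427 ≈ 8.7512e-5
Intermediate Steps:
1/((33736 + I(4)*83) - 21645) = 1/((33736 - 4*√4*83) - 21645) = 1/((33736 - 4*2*83) - 21645) = 1/((33736 - 8*83) - 21645) = 1/((33736 - 664) - 21645) = 1/(33072 - 21645) = 1/11427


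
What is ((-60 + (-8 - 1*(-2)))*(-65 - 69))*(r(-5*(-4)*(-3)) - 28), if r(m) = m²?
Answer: 31590768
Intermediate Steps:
((-60 + (-8 - 1*(-2)))*(-65 - 69))*(r(-5*(-4)*(-3)) - 28) = ((-60 + (-8 - 1*(-2)))*(-65 - 69))*((-5*(-4)*(-3))² - 28) = ((-60 + (-8 + 2))*(-134))*((20*(-3))² - 28) = ((-60 - 6)*(-134))*((-60)² - 28) = (-66*(-134))*(3600 - 28) = 8844*3572 = 31590768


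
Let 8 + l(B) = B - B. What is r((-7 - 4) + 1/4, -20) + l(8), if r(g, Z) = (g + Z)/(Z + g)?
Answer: -7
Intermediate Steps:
r(g, Z) = 1 (r(g, Z) = (Z + g)/(Z + g) = 1)
l(B) = -8 (l(B) = -8 + (B - B) = -8 + 0 = -8)
r((-7 - 4) + 1/4, -20) + l(8) = 1 - 8 = -7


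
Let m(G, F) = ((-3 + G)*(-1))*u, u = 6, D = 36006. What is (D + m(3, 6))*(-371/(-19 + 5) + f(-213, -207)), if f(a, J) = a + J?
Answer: -14168361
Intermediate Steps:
m(G, F) = 18 - 6*G (m(G, F) = ((-3 + G)*(-1))*6 = (3 - G)*6 = 18 - 6*G)
f(a, J) = J + a
(D + m(3, 6))*(-371/(-19 + 5) + f(-213, -207)) = (36006 + (18 - 6*3))*(-371/(-19 + 5) + (-207 - 213)) = (36006 + (18 - 18))*(-371/(-14) - 420) = (36006 + 0)*(-371*(-1/14) - 420) = 36006*(53/2 - 420) = 36006*(-787/2) = -14168361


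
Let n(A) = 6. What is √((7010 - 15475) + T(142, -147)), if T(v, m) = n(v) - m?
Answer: 2*I*√2078 ≈ 91.17*I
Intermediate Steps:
T(v, m) = 6 - m
√((7010 - 15475) + T(142, -147)) = √((7010 - 15475) + (6 - 1*(-147))) = √(-8465 + (6 + 147)) = √(-8465 + 153) = √(-8312) = 2*I*√2078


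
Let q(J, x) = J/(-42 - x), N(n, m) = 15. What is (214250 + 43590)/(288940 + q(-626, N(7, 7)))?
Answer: 7348440/8235103 ≈ 0.89233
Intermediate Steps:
(214250 + 43590)/(288940 + q(-626, N(7, 7))) = (214250 + 43590)/(288940 - 1*(-626)/(42 + 15)) = 257840/(288940 - 1*(-626)/57) = 257840/(288940 - 1*(-626)*1/57) = 257840/(288940 + 626/57) = 257840/(16470206/57) = 257840*(57/16470206) = 7348440/8235103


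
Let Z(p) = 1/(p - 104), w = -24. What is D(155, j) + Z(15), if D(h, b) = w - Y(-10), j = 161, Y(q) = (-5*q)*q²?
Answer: -447137/89 ≈ -5024.0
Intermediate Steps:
Y(q) = -5*q³
D(h, b) = -5024 (D(h, b) = -24 - (-5)*(-10)³ = -24 - (-5)*(-1000) = -24 - 1*5000 = -24 - 5000 = -5024)
Z(p) = 1/(-104 + p)
D(155, j) + Z(15) = -5024 + 1/(-104 + 15) = -5024 + 1/(-89) = -5024 - 1/89 = -447137/89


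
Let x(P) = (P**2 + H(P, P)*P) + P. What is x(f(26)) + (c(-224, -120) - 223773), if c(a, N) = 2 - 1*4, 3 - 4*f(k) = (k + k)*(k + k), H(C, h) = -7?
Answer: 3779825/16 ≈ 2.3624e+5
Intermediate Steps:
f(k) = 3/4 - k**2 (f(k) = 3/4 - (k + k)*(k + k)/4 = 3/4 - 2*k*2*k/4 = 3/4 - k**2)
c(a, N) = -2 (c(a, N) = 2 - 4 = -2)
x(P) = P**2 - 6*P (x(P) = (P**2 - 7*P) + P = P**2 - 6*P)
x(f(26)) + (c(-224, -120) - 223773) = (3/4 - 1*26**2)*(-6 + (3/4 - 1*26**2)) + (-2 - 223773) = (3/4 - 1*676)*(-6 + (3/4 - 1*676)) - 223775 = (3/4 - 676)*(-6 + (3/4 - 676)) - 223775 = -2701*(-6 - 2701/4)/4 - 223775 = -2701/4*(-2725/4) - 223775 = 7360225/16 - 223775 = 3779825/16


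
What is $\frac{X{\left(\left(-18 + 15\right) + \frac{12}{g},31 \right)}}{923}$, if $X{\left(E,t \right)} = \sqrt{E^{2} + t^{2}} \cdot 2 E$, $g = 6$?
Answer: $- \frac{2 \sqrt{962}}{923} \approx -0.067207$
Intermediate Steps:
$X{\left(E,t \right)} = 2 E \sqrt{E^{2} + t^{2}}$ ($X{\left(E,t \right)} = 2 \sqrt{E^{2} + t^{2}} E = 2 E \sqrt{E^{2} + t^{2}}$)
$\frac{X{\left(\left(-18 + 15\right) + \frac{12}{g},31 \right)}}{923} = \frac{2 \left(\left(-18 + 15\right) + \frac{12}{6}\right) \sqrt{\left(\left(-18 + 15\right) + \frac{12}{6}\right)^{2} + 31^{2}}}{923} = 2 \left(-3 + 12 \cdot \frac{1}{6}\right) \sqrt{\left(-3 + 12 \cdot \frac{1}{6}\right)^{2} + 961} \cdot \frac{1}{923} = 2 \left(-3 + 2\right) \sqrt{\left(-3 + 2\right)^{2} + 961} \cdot \frac{1}{923} = 2 \left(-1\right) \sqrt{\left(-1\right)^{2} + 961} \cdot \frac{1}{923} = 2 \left(-1\right) \sqrt{1 + 961} \cdot \frac{1}{923} = 2 \left(-1\right) \sqrt{962} \cdot \frac{1}{923} = - 2 \sqrt{962} \cdot \frac{1}{923} = - \frac{2 \sqrt{962}}{923}$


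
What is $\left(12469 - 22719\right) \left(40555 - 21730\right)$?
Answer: $-192956250$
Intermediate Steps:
$\left(12469 - 22719\right) \left(40555 - 21730\right) = \left(-10250\right) 18825 = -192956250$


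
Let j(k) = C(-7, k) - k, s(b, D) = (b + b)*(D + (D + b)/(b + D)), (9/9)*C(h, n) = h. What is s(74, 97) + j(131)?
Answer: 14366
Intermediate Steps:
C(h, n) = h
s(b, D) = 2*b*(1 + D) (s(b, D) = (2*b)*(D + (D + b)/(D + b)) = (2*b)*(D + 1) = (2*b)*(1 + D) = 2*b*(1 + D))
j(k) = -7 - k
s(74, 97) + j(131) = 2*74*(1 + 97) + (-7 - 1*131) = 2*74*98 + (-7 - 131) = 14504 - 138 = 14366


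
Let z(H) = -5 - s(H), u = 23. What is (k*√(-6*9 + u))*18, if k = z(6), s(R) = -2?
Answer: -54*I*√31 ≈ -300.66*I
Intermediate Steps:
z(H) = -3 (z(H) = -5 - 1*(-2) = -5 + 2 = -3)
k = -3
(k*√(-6*9 + u))*18 = -3*√(-6*9 + 23)*18 = -3*√(-54 + 23)*18 = -3*I*√31*18 = -54*I*√31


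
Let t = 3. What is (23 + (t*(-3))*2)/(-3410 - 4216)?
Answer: -5/7626 ≈ -0.00065565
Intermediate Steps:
(23 + (t*(-3))*2)/(-3410 - 4216) = (23 + (3*(-3))*2)/(-3410 - 4216) = (23 - 9*2)/(-7626) = (23 - 18)*(-1/7626) = 5*(-1/7626) = -5/7626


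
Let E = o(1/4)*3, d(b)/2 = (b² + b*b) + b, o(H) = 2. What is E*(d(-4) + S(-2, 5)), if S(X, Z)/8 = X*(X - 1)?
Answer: 624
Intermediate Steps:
S(X, Z) = 8*X*(-1 + X) (S(X, Z) = 8*(X*(X - 1)) = 8*(X*(-1 + X)) = 8*X*(-1 + X))
d(b) = 2*b + 4*b² (d(b) = 2*((b² + b*b) + b) = 2*((b² + b²) + b) = 2*(2*b² + b) = 2*(b + 2*b²) = 2*b + 4*b²)
E = 6 (E = 2*3 = 6)
E*(d(-4) + S(-2, 5)) = 6*(2*(-4)*(1 + 2*(-4)) + 8*(-2)*(-1 - 2)) = 6*(2*(-4)*(1 - 8) + 8*(-2)*(-3)) = 6*(2*(-4)*(-7) + 48) = 6*(56 + 48) = 6*104 = 624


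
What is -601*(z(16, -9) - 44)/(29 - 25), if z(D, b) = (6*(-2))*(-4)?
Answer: -601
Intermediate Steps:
z(D, b) = 48 (z(D, b) = -12*(-4) = 48)
-601*(z(16, -9) - 44)/(29 - 25) = -601*(48 - 44)/(29 - 25) = -2404/4 = -601*1 = -601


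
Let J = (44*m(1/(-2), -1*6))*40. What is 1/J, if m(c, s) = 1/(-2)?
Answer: -1/880 ≈ -0.0011364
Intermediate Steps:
m(c, s) = -½
J = -880 (J = (44*(-½))*40 = -22*40 = -880)
1/J = 1/(-880) = -1/880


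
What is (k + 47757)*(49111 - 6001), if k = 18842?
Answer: 2871082890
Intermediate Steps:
(k + 47757)*(49111 - 6001) = (18842 + 47757)*(49111 - 6001) = 66599*43110 = 2871082890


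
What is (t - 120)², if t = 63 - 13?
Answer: 4900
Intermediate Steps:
t = 50
(t - 120)² = (50 - 120)² = (-70)² = 4900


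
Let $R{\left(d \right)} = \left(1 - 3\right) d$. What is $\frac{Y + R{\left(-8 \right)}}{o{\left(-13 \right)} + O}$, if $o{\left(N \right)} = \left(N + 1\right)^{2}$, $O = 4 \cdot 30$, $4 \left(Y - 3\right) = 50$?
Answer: $\frac{21}{176} \approx 0.11932$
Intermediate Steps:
$Y = \frac{31}{2}$ ($Y = 3 + \frac{1}{4} \cdot 50 = 3 + \frac{25}{2} = \frac{31}{2} \approx 15.5$)
$R{\left(d \right)} = - 2 d$
$O = 120$
$o{\left(N \right)} = \left(1 + N\right)^{2}$
$\frac{Y + R{\left(-8 \right)}}{o{\left(-13 \right)} + O} = \frac{\frac{31}{2} - -16}{\left(1 - 13\right)^{2} + 120} = \frac{\frac{31}{2} + 16}{\left(-12\right)^{2} + 120} = \frac{63}{2 \left(144 + 120\right)} = \frac{63}{2 \cdot 264} = \frac{63}{2} \cdot \frac{1}{264} = \frac{21}{176}$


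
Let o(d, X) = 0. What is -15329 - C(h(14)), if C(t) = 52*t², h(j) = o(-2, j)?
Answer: -15329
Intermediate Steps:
h(j) = 0
-15329 - C(h(14)) = -15329 - 52*0² = -15329 - 52*0 = -15329 - 1*0 = -15329 + 0 = -15329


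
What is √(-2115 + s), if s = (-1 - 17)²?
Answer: 3*I*√199 ≈ 42.32*I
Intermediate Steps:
s = 324 (s = (-18)² = 324)
√(-2115 + s) = √(-2115 + 324) = √(-1791) = 3*I*√199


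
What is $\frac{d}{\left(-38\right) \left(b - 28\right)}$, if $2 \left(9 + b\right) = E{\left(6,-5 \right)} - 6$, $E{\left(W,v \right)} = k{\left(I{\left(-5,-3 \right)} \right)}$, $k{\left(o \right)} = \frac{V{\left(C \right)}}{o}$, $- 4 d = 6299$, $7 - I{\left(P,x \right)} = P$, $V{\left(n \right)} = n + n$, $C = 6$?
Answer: $- \frac{6299}{6004} \approx -1.0491$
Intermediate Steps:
$V{\left(n \right)} = 2 n$
$I{\left(P,x \right)} = 7 - P$
$d = - \frac{6299}{4}$ ($d = \left(- \frac{1}{4}\right) 6299 = - \frac{6299}{4} \approx -1574.8$)
$k{\left(o \right)} = \frac{12}{o}$ ($k{\left(o \right)} = \frac{2 \cdot 6}{o} = \frac{12}{o}$)
$E{\left(W,v \right)} = 1$ ($E{\left(W,v \right)} = \frac{12}{7 - -5} = \frac{12}{7 + 5} = \frac{12}{12} = 12 \cdot \frac{1}{12} = 1$)
$b = - \frac{23}{2}$ ($b = -9 + \frac{1 - 6}{2} = -9 + \frac{1}{2} \left(-5\right) = -9 - \frac{5}{2} = - \frac{23}{2} \approx -11.5$)
$\frac{d}{\left(-38\right) \left(b - 28\right)} = - \frac{6299}{4 \left(- 38 \left(- \frac{23}{2} - 28\right)\right)} = - \frac{6299}{4 \left(\left(-38\right) \left(- \frac{79}{2}\right)\right)} = - \frac{6299}{4 \cdot 1501} = \left(- \frac{6299}{4}\right) \frac{1}{1501} = - \frac{6299}{6004}$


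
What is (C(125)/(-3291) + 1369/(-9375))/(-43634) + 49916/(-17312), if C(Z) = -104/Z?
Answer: -933320838178991/323697192725000 ≈ -2.8833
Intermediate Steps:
(C(125)/(-3291) + 1369/(-9375))/(-43634) + 49916/(-17312) = (-104/125/(-3291) + 1369/(-9375))/(-43634) + 49916/(-17312) = (-104*1/125*(-1/3291) + 1369*(-1/9375))*(-1/43634) + 49916*(-1/17312) = (-104/125*(-1/3291) - 1369/9375)*(-1/43634) - 12479/4328 = (104/411375 - 1369/9375)*(-1/43634) - 12479/4328 = -499731/3428125*(-1/43634) - 12479/4328 = 499731/149582806250 - 12479/4328 = -933320838178991/323697192725000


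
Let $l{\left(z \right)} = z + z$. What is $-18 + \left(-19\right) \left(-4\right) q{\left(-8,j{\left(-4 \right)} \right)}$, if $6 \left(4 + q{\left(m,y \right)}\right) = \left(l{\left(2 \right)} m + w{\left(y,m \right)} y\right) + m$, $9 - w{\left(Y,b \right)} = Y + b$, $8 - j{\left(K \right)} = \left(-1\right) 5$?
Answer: $-170$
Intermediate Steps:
$l{\left(z \right)} = 2 z$
$j{\left(K \right)} = 13$ ($j{\left(K \right)} = 8 - \left(-1\right) 5 = 8 - -5 = 8 + 5 = 13$)
$w{\left(Y,b \right)} = 9 - Y - b$ ($w{\left(Y,b \right)} = 9 - \left(Y + b\right) = 9 - Y - b$)
$q{\left(m,y \right)} = -4 + \frac{5 m}{6} + \frac{y \left(9 - m - y\right)}{6}$ ($q{\left(m,y \right)} = -4 + \frac{\left(2 \cdot 2 m + \left(9 - y - m\right) y\right) + m}{6} = -4 + \frac{\left(4 m + \left(9 - m - y\right) y\right) + m}{6} = -4 + \frac{\left(4 m + y \left(9 - m - y\right)\right) + m}{6} = -4 + \frac{5 m + y \left(9 - m - y\right)}{6} = -4 + \left(\frac{5 m}{6} + \frac{y \left(9 - m - y\right)}{6}\right) = -4 + \frac{5 m}{6} + \frac{y \left(9 - m - y\right)}{6}$)
$-18 + \left(-19\right) \left(-4\right) q{\left(-8,j{\left(-4 \right)} \right)} = -18 + \left(-19\right) \left(-4\right) \left(-4 + \frac{5}{6} \left(-8\right) - \frac{13 \left(-9 - 8 + 13\right)}{6}\right) = -18 + 76 \left(-4 - \frac{20}{3} - \frac{13}{6} \left(-4\right)\right) = -18 + 76 \left(-4 - \frac{20}{3} + \frac{26}{3}\right) = -18 + 76 \left(-2\right) = -18 - 152 = -170$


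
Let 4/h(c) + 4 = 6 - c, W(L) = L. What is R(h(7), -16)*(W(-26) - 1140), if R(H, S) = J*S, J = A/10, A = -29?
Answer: -270512/5 ≈ -54102.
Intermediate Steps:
J = -29/10 ≈ -2.9000
h(c) = 4/(2 - c) (h(c) = 4/(-4 + (6 - c)) = 4/(2 - c))
R(H, S) = -29*S/10
R(h(7), -16)*(W(-26) - 1140) = (-29/10*(-16))*(-26 - 1140) = (232/5)*(-1166) = -270512/5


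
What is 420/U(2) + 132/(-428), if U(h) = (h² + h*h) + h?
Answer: 4461/107 ≈ 41.692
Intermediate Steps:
U(h) = h + 2*h² (U(h) = (h² + h²) + h = 2*h² + h = h + 2*h²)
420/U(2) + 132/(-428) = 420/((2*(1 + 2*2))) + 132/(-428) = 420/((2*(1 + 4))) + 132*(-1/428) = 420/((2*5)) - 33/107 = 420/10 - 33/107 = 420*(⅒) - 33/107 = 42 - 33/107 = 4461/107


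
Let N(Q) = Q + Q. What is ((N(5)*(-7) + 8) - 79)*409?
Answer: -57669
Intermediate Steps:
N(Q) = 2*Q
((N(5)*(-7) + 8) - 79)*409 = (((2*5)*(-7) + 8) - 79)*409 = ((10*(-7) + 8) - 79)*409 = ((-70 + 8) - 79)*409 = (-62 - 79)*409 = -141*409 = -57669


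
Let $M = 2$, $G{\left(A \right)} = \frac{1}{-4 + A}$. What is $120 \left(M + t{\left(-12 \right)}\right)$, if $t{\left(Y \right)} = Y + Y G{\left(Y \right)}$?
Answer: $-1110$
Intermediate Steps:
$t{\left(Y \right)} = Y + \frac{Y}{-4 + Y}$
$120 \left(M + t{\left(-12 \right)}\right) = 120 \left(2 - \frac{12 \left(-3 - 12\right)}{-4 - 12}\right) = 120 \left(2 - 12 \frac{1}{-16} \left(-15\right)\right) = 120 \left(2 - \left(- \frac{3}{4}\right) \left(-15\right)\right) = 120 \left(2 - \frac{45}{4}\right) = 120 \left(- \frac{37}{4}\right) = -1110$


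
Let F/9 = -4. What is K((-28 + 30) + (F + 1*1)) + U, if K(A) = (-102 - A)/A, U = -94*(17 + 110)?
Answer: -131295/11 ≈ -11936.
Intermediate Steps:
F = -36 (F = 9*(-4) = -36)
U = -11938 (U = -94*127 = -11938)
K(A) = (-102 - A)/A
K((-28 + 30) + (F + 1*1)) + U = (-102 - ((-28 + 30) + (-36 + 1*1)))/((-28 + 30) + (-36 + 1*1)) - 11938 = (-102 - (2 + (-36 + 1)))/(2 + (-36 + 1)) - 11938 = (-102 - (2 - 35))/(2 - 35) - 11938 = (-102 - 1*(-33))/(-33) - 11938 = -(-102 + 33)/33 - 11938 = -1/33*(-69) - 11938 = 23/11 - 11938 = -131295/11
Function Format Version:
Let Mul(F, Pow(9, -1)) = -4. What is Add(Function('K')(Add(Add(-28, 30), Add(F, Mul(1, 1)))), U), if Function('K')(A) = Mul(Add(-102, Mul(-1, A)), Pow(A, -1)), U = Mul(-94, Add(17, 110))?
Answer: Rational(-131295, 11) ≈ -11936.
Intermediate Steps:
F = -36 (F = Mul(9, -4) = -36)
U = -11938 (U = Mul(-94, 127) = -11938)
Function('K')(A) = Mul(Pow(A, -1), Add(-102, Mul(-1, A)))
Add(Function('K')(Add(Add(-28, 30), Add(F, Mul(1, 1)))), U) = Add(Mul(Pow(Add(Add(-28, 30), Add(-36, Mul(1, 1))), -1), Add(-102, Mul(-1, Add(Add(-28, 30), Add(-36, Mul(1, 1)))))), -11938) = Add(Mul(Pow(Add(2, Add(-36, 1)), -1), Add(-102, Mul(-1, Add(2, Add(-36, 1))))), -11938) = Add(Mul(Pow(Add(2, -35), -1), Add(-102, Mul(-1, Add(2, -35)))), -11938) = Add(Mul(Pow(-33, -1), Add(-102, Mul(-1, -33))), -11938) = Add(Mul(Rational(-1, 33), Add(-102, 33)), -11938) = Add(Mul(Rational(-1, 33), -69), -11938) = Add(Rational(23, 11), -11938) = Rational(-131295, 11)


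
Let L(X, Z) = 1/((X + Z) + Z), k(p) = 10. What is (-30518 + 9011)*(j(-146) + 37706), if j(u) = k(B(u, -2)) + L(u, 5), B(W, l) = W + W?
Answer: -110317468125/136 ≈ -8.1116e+8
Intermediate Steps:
B(W, l) = 2*W
L(X, Z) = 1/(X + 2*Z)
j(u) = 10 + 1/(10 + u) (j(u) = 10 + 1/(u + 2*5) = 10 + 1/(u + 10) = 10 + 1/(10 + u))
(-30518 + 9011)*(j(-146) + 37706) = (-30518 + 9011)*((101 + 10*(-146))/(10 - 146) + 37706) = -21507*((101 - 1460)/(-136) + 37706) = -21507*(-1/136*(-1359) + 37706) = -21507*(1359/136 + 37706) = -21507*5129375/136 = -110317468125/136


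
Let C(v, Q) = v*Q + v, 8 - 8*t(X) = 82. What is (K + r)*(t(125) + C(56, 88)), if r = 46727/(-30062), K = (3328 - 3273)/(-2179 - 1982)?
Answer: -1300628203281/166783976 ≈ -7798.3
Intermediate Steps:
t(X) = -37/4 (t(X) = 1 - 1/8*82 = 1 - 41/4 = -37/4)
C(v, Q) = v + Q*v (C(v, Q) = Q*v + v = v + Q*v)
K = -55/4161 (K = 55/(-4161) = 55*(-1/4161) = -55/4161 ≈ -0.013218)
r = -46727/30062 (r = 46727*(-1/30062) = -46727/30062 ≈ -1.5544)
(K + r)*(t(125) + C(56, 88)) = (-55/4161 - 46727/30062)*(-37/4 + 56*(1 + 88)) = -196084457*(-37/4 + 56*89)/125087982 = -196084457*(-37/4 + 4984)/125087982 = -196084457/125087982*19899/4 = -1300628203281/166783976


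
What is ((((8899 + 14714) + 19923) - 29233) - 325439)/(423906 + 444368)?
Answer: -155568/434137 ≈ -0.35834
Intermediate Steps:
((((8899 + 14714) + 19923) - 29233) - 325439)/(423906 + 444368) = (((23613 + 19923) - 29233) - 325439)/868274 = ((43536 - 29233) - 325439)*(1/868274) = (14303 - 325439)*(1/868274) = -311136*1/868274 = -155568/434137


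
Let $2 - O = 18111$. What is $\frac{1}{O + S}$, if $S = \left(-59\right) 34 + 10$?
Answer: $- \frac{1}{20105} \approx -4.9739 \cdot 10^{-5}$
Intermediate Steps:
$O = -18109$ ($O = 2 - 18111 = -18109$)
$S = -1996$ ($S = -2006 + 10 = -1996$)
$\frac{1}{O + S} = \frac{1}{-18109 - 1996} = \frac{1}{-20105} = - \frac{1}{20105}$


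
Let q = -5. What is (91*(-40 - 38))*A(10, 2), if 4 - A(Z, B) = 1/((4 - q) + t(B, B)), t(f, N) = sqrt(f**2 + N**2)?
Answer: -2008734/73 - 14196*sqrt(2)/73 ≈ -27792.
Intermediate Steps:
t(f, N) = sqrt(N**2 + f**2)
A(Z, B) = 4 - 1/(9 + sqrt(2)*sqrt(B**2)) (A(Z, B) = 4 - 1/((4 - 1*(-5)) + sqrt(B**2 + B**2)) = 4 - 1/((4 + 5) + sqrt(2*B**2)) = 4 - 1/(9 + sqrt(2)*sqrt(B**2)))
(91*(-40 - 38))*A(10, 2) = (91*(-40 - 38))*((35 + 4*sqrt(2)*sqrt(2**2))/(9 + sqrt(2)*sqrt(2**2))) = (91*(-78))*((35 + 4*sqrt(2)*sqrt(4))/(9 + sqrt(2)*sqrt(4))) = -7098*(35 + 4*sqrt(2)*2)/(9 + sqrt(2)*2) = -7098*(35 + 8*sqrt(2))/(9 + 2*sqrt(2))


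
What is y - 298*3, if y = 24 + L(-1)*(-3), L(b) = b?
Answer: -867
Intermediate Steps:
y = 27 (y = 24 - 1*(-3) = 24 + 3 = 27)
y - 298*3 = 27 - 298*3 = 27 - 894 = -867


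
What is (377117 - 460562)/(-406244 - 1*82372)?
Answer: 27815/162872 ≈ 0.17078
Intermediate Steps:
(377117 - 460562)/(-406244 - 1*82372) = -83445/(-406244 - 82372) = -83445/(-488616) = -83445*(-1/488616) = 27815/162872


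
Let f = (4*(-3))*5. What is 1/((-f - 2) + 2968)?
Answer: 1/3026 ≈ 0.00033047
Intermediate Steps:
f = -60 (f = -12*5 = -60)
1/((-f - 2) + 2968) = 1/((-1*(-60) - 2) + 2968) = 1/((60 - 2) + 2968) = 1/(58 + 2968) = 1/3026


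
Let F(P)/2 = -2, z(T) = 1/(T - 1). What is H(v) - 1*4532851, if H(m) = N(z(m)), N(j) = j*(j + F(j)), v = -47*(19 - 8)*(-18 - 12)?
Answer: -1090282485401966/240529081 ≈ -4.5328e+6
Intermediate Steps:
z(T) = 1/(-1 + T)
F(P) = -4 (F(P) = 2*(-2) = -4)
v = 15510 (v = -517*(-30) = -47*(-330) = 15510)
N(j) = j*(-4 + j) (N(j) = j*(j - 4) = j*(-4 + j))
H(m) = (-4 + 1/(-1 + m))/(-1 + m)
H(v) - 1*4532851 = (5 - 4*15510)/(-1 + 15510)² - 1*4532851 = (5 - 62040)/15509² - 4532851 = (1/240529081)*(-62035) - 4532851 = -62035/240529081 - 4532851 = -1090282485401966/240529081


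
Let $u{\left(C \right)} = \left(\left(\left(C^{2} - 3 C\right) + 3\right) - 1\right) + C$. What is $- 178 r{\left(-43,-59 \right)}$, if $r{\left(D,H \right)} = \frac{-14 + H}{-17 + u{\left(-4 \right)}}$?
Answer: $\frac{12994}{9} \approx 1443.8$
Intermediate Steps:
$u{\left(C \right)} = 2 + C^{2} - 2 C$ ($u{\left(C \right)} = \left(\left(3 + C^{2} - 3 C\right) - 1\right) + C = \left(2 + C^{2} - 3 C\right) + C = 2 + C^{2} - 2 C$)
$r{\left(D,H \right)} = - \frac{14}{9} + \frac{H}{9}$ ($r{\left(D,H \right)} = \frac{-14 + H}{-17 + \left(2 + \left(-4\right)^{2} - -8\right)} = \frac{-14 + H}{-17 + \left(2 + 16 + 8\right)} = \frac{-14 + H}{-17 + 26} = \frac{-14 + H}{9} = \left(-14 + H\right) \frac{1}{9} = - \frac{14}{9} + \frac{H}{9}$)
$- 178 r{\left(-43,-59 \right)} = - 178 \left(- \frac{14}{9} + \frac{1}{9} \left(-59\right)\right) = - 178 \left(- \frac{14}{9} - \frac{59}{9}\right) = \left(-178\right) \left(- \frac{73}{9}\right) = \frac{12994}{9}$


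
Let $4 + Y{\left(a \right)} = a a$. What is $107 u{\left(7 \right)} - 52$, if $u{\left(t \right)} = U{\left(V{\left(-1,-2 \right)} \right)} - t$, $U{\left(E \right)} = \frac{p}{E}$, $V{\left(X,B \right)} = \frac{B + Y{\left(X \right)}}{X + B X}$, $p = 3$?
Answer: $- \frac{4326}{5} \approx -865.2$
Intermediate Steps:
$Y{\left(a \right)} = -4 + a^{2}$ ($Y{\left(a \right)} = -4 + a a = -4 + a^{2}$)
$V{\left(X,B \right)} = \frac{-4 + B + X^{2}}{X + B X}$ ($V{\left(X,B \right)} = \frac{B + \left(-4 + X^{2}\right)}{X + B X} = \frac{-4 + B + X^{2}}{X + B X}$)
$U{\left(E \right)} = \frac{3}{E}$
$u{\left(t \right)} = - \frac{3}{5} - t$ ($u{\left(t \right)} = \frac{3}{\frac{1}{-1} \frac{1}{1 - 2} \left(-4 - 2 + \left(-1\right)^{2}\right)} - t = \frac{3}{\left(-1\right) \frac{1}{-1} \left(-4 - 2 + 1\right)} - t = \frac{3}{\left(-1\right) \left(-1\right) \left(-5\right)} - t = \frac{3}{-5} - t = 3 \left(- \frac{1}{5}\right) - t = - \frac{3}{5} - t$)
$107 u{\left(7 \right)} - 52 = 107 \left(- \frac{3}{5} - 7\right) - 52 = 107 \left(- \frac{38}{5}\right) - 52 = - \frac{4066}{5} - 52 = - \frac{4326}{5}$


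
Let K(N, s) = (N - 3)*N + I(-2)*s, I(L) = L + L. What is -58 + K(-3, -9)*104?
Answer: 5558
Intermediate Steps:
I(L) = 2*L
K(N, s) = -4*s + N*(-3 + N) (K(N, s) = (N - 3)*N + (2*(-2))*s = (-3 + N)*N - 4*s = N*(-3 + N) - 4*s = -4*s + N*(-3 + N))
-58 + K(-3, -9)*104 = -58 + ((-3)² - 4*(-9) - 3*(-3))*104 = -58 + (9 + 36 + 9)*104 = -58 + 54*104 = -58 + 5616 = 5558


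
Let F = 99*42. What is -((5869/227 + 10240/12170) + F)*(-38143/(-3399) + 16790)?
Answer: -66019523254060879/939004341 ≈ -7.0308e+7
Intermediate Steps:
F = 4158
-((5869/227 + 10240/12170) + F)*(-38143/(-3399) + 16790) = -((5869/227 + 10240/12170) + 4158)*(-38143/(-3399) + 16790) = -((5869*(1/227) + 10240*(1/12170)) + 4158)*(-38143*(-1/3399) + 16790) = -((5869/227 + 1024/1217) + 4158)*(38143/3399 + 16790) = -(7375021/276259 + 4158)*57107353/3399 = -1156059943*57107353/(276259*3399) = -1*66019523254060879/939004341 = -66019523254060879/939004341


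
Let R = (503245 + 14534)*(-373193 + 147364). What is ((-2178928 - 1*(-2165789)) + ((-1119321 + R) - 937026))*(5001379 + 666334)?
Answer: -662734654649635501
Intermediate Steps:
R = -116929513791 (R = 517779*(-225829) = -116929513791)
((-2178928 - 1*(-2165789)) + ((-1119321 + R) - 937026))*(5001379 + 666334) = ((-2178928 - 1*(-2165789)) + ((-1119321 - 116929513791) - 937026))*(5001379 + 666334) = ((-2178928 + 2165789) + (-116930633112 - 937026))*5667713 = (-13139 - 116931570138)*5667713 = -116931583277*5667713 = -662734654649635501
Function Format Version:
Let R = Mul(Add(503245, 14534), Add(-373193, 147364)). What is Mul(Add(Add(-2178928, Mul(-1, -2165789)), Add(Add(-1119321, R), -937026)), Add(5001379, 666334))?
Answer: -662734654649635501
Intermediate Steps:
R = -116929513791 (R = Mul(517779, -225829) = -116929513791)
Mul(Add(Add(-2178928, Mul(-1, -2165789)), Add(Add(-1119321, R), -937026)), Add(5001379, 666334)) = Mul(Add(Add(-2178928, Mul(-1, -2165789)), Add(Add(-1119321, -116929513791), -937026)), Add(5001379, 666334)) = Mul(Add(Add(-2178928, 2165789), Add(-116930633112, -937026)), 5667713) = Mul(Add(-13139, -116931570138), 5667713) = Mul(-116931583277, 5667713) = -662734654649635501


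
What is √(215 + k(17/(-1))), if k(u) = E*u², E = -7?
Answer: 4*I*√113 ≈ 42.521*I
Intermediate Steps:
k(u) = -7*u²
√(215 + k(17/(-1))) = √(215 - 7*(17/(-1))²) = √(215 - 7*(17*(-1))²) = √(215 - 7*(-17)²) = √(215 - 7*289) = √(215 - 2023) = √(-1808) = 4*I*√113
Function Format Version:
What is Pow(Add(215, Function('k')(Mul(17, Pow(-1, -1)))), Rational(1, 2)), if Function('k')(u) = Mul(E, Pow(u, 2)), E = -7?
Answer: Mul(4, I, Pow(113, Rational(1, 2))) ≈ Mul(42.521, I)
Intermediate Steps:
Function('k')(u) = Mul(-7, Pow(u, 2))
Pow(Add(215, Function('k')(Mul(17, Pow(-1, -1)))), Rational(1, 2)) = Pow(Add(215, Mul(-7, Pow(Mul(17, Pow(-1, -1)), 2))), Rational(1, 2)) = Pow(Add(215, Mul(-7, Pow(Mul(17, -1), 2))), Rational(1, 2)) = Pow(Add(215, Mul(-7, Pow(-17, 2))), Rational(1, 2)) = Pow(Add(215, Mul(-7, 289)), Rational(1, 2)) = Pow(Add(215, -2023), Rational(1, 2)) = Pow(-1808, Rational(1, 2)) = Mul(4, I, Pow(113, Rational(1, 2)))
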